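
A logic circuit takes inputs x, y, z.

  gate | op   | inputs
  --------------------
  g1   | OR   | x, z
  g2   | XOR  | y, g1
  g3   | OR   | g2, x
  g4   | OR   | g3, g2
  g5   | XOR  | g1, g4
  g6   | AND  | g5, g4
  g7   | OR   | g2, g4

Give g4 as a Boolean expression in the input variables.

g1 = x OR z
g2 = y XOR g1 = y XOR (x OR z)
g3 = g2 OR x = (y XOR (x OR z)) OR x
g4 = g3 OR g2 = ((y XOR (x OR z)) OR x) OR (y XOR (x OR z))

((y XOR (x OR z)) OR x) OR (y XOR (x OR z))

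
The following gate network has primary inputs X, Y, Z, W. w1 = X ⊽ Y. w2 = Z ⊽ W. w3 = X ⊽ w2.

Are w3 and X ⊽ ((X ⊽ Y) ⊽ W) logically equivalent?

w2 = Z ⊽ W
w3 = X ⊽ w2 = X ⊽ (Z ⊽ W)
At X=0, Y=0, Z=0, W=0: circuit gives 0, formula gives 1.

No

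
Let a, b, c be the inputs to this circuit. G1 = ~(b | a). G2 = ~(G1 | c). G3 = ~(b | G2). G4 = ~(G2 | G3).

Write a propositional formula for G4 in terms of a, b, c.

~((~((~(b | a)) | c)) | (~(b | (~((~(b | a)) | c)))))

G1 = ~(b | a)
G2 = ~(G1 | c) = ~((~(b | a)) | c)
G3 = ~(b | G2) = ~(b | (~((~(b | a)) | c)))
G4 = ~(G2 | G3) = ~((~((~(b | a)) | c)) | (~(b | (~((~(b | a)) | c)))))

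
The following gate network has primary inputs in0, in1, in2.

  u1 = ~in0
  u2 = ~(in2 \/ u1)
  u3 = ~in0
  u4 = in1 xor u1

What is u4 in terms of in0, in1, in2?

in1 xor ~in0

u1 = ~in0
u4 = in1 xor u1 = in1 xor ~in0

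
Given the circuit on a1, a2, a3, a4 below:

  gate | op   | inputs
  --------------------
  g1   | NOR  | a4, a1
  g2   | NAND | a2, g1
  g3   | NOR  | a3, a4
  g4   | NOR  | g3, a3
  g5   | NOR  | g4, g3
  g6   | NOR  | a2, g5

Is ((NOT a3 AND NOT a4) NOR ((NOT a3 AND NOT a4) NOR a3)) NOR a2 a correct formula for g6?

Yes

g3 = a3 NOR a4
g4 = g3 NOR a3 = (a3 NOR a4) NOR a3
g5 = g4 NOR g3 = ((a3 NOR a4) NOR a3) NOR (a3 NOR a4)
g6 = a2 NOR g5 = a2 NOR (((a3 NOR a4) NOR a3) NOR (a3 NOR a4))
At a1=0, a2=0, a3=1, a4=0: circuit gives 0, formula gives 0.
At a1=0, a2=0, a3=0, a4=0: circuit gives 1, formula gives 1.
Agrees on all 16 inputs.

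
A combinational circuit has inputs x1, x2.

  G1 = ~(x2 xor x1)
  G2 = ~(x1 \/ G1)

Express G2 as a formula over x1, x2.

G1 = ~(x2 xor x1)
G2 = ~(x1 \/ G1) = ~(x1 \/ (~(x2 xor x1)))

~(x1 \/ (~(x2 xor x1)))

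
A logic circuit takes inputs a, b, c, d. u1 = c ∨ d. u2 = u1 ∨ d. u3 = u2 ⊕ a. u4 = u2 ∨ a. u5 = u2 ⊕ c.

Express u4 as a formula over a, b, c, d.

u1 = c ∨ d
u2 = u1 ∨ d = (c ∨ d) ∨ d
u4 = u2 ∨ a = ((c ∨ d) ∨ d) ∨ a

((c ∨ d) ∨ d) ∨ a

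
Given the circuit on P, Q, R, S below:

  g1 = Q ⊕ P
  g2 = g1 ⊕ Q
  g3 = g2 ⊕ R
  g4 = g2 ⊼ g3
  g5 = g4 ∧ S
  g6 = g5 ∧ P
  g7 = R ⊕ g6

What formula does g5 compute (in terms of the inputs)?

(((Q ⊕ P) ⊕ Q) ⊼ (((Q ⊕ P) ⊕ Q) ⊕ R)) ∧ S

g1 = Q ⊕ P
g2 = g1 ⊕ Q = (Q ⊕ P) ⊕ Q
g3 = g2 ⊕ R = ((Q ⊕ P) ⊕ Q) ⊕ R
g4 = g2 ⊼ g3 = ((Q ⊕ P) ⊕ Q) ⊼ (((Q ⊕ P) ⊕ Q) ⊕ R)
g5 = g4 ∧ S = (((Q ⊕ P) ⊕ Q) ⊼ (((Q ⊕ P) ⊕ Q) ⊕ R)) ∧ S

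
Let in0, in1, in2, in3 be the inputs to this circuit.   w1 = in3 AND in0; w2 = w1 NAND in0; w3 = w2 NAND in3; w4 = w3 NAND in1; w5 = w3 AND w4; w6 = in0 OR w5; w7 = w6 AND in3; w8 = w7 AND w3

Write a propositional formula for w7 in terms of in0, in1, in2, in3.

w1 = in3 AND in0
w2 = w1 NAND in0 = (in3 AND in0) NAND in0
w3 = w2 NAND in3 = ((in3 AND in0) NAND in0) NAND in3
w4 = w3 NAND in1 = (((in3 AND in0) NAND in0) NAND in3) NAND in1
w5 = w3 AND w4 = (((in3 AND in0) NAND in0) NAND in3) AND ((((in3 AND in0) NAND in0) NAND in3) NAND in1)
w6 = in0 OR w5 = in0 OR ((((in3 AND in0) NAND in0) NAND in3) AND ((((in3 AND in0) NAND in0) NAND in3) NAND in1))
w7 = w6 AND in3 = (in0 OR ((((in3 AND in0) NAND in0) NAND in3) AND ((((in3 AND in0) NAND in0) NAND in3) NAND in1))) AND in3

(in0 OR ((((in3 AND in0) NAND in0) NAND in3) AND ((((in3 AND in0) NAND in0) NAND in3) NAND in1))) AND in3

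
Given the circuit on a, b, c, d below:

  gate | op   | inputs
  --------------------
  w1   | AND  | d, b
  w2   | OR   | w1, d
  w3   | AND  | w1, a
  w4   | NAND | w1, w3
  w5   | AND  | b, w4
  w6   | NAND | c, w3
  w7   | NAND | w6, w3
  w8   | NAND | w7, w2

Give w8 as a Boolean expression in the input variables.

w1 = d AND b
w2 = w1 OR d = (d AND b) OR d
w3 = w1 AND a = (d AND b) AND a
w6 = c NAND w3 = c NAND ((d AND b) AND a)
w7 = w6 NAND w3 = (c NAND ((d AND b) AND a)) NAND ((d AND b) AND a)
w8 = w7 NAND w2 = ((c NAND ((d AND b) AND a)) NAND ((d AND b) AND a)) NAND ((d AND b) OR d)

((c NAND ((d AND b) AND a)) NAND ((d AND b) AND a)) NAND ((d AND b) OR d)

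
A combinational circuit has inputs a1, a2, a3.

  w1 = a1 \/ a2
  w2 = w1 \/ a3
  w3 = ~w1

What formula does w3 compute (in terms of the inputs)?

w1 = a1 \/ a2
w3 = ~w1 = ~(a1 \/ a2)

~(a1 \/ a2)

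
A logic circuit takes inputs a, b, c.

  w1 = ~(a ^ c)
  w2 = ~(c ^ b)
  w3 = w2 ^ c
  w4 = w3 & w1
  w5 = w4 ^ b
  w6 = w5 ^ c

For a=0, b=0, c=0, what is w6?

1

w1 = ~(0 ^ 0) = 1
w2 = ~(0 ^ 0) = 1
w3 = 1 ^ 0 = 1
w4 = 1 & 1 = 1
w5 = 1 ^ 0 = 1
w6 = 1 ^ 0 = 1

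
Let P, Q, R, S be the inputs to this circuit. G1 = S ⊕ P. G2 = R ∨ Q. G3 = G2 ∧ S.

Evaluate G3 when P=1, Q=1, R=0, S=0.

G2 = 0 ∨ 1 = 1
G3 = 1 ∧ 0 = 0

0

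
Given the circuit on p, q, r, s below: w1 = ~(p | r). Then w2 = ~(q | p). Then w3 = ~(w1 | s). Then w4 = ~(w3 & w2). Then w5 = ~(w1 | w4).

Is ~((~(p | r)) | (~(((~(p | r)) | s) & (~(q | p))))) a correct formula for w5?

No

w1 = ~(p | r)
w2 = ~(q | p)
w3 = ~(w1 | s) = ~((~(p | r)) | s)
w4 = ~(w3 & w2) = ~((~((~(p | r)) | s)) & (~(q | p)))
w5 = ~(w1 | w4) = ~((~(p | r)) | (~((~((~(p | r)) | s)) & (~(q | p)))))
At p=0, q=0, r=1, s=0: circuit gives 1, formula gives 0.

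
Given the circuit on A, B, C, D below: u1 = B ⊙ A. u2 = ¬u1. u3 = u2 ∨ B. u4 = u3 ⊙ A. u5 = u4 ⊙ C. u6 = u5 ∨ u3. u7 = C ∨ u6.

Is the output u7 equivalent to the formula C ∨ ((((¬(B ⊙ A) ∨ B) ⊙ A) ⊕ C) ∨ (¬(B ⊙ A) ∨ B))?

No

u1 = B ⊙ A
u2 = ¬u1 = ¬(B ⊙ A)
u3 = u2 ∨ B = ¬(B ⊙ A) ∨ B
u4 = u3 ⊙ A = (¬(B ⊙ A) ∨ B) ⊙ A
u5 = u4 ⊙ C = ((¬(B ⊙ A) ∨ B) ⊙ A) ⊙ C
u6 = u5 ∨ u3 = (((¬(B ⊙ A) ∨ B) ⊙ A) ⊙ C) ∨ (¬(B ⊙ A) ∨ B)
u7 = C ∨ u6 = C ∨ ((((¬(B ⊙ A) ∨ B) ⊙ A) ⊙ C) ∨ (¬(B ⊙ A) ∨ B))
At A=0, B=0, C=0, D=0: circuit gives 0, formula gives 1.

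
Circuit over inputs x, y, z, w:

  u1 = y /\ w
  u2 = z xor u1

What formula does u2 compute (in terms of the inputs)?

z xor (y /\ w)

u1 = y /\ w
u2 = z xor u1 = z xor (y /\ w)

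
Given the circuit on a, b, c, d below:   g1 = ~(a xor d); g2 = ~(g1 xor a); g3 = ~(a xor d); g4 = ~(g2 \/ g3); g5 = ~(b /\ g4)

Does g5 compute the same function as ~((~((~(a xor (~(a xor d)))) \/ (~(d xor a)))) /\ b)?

g1 = ~(a xor d)
g2 = ~(g1 xor a) = ~((~(a xor d)) xor a)
g3 = ~(a xor d)
g4 = ~(g2 \/ g3) = ~((~((~(a xor d)) xor a)) \/ (~(a xor d)))
g5 = ~(b /\ g4) = ~(b /\ (~((~((~(a xor d)) xor a)) \/ (~(a xor d)))))
At a=1, b=1, c=0, d=0: circuit gives 0, formula gives 0.
At a=0, b=0, c=0, d=0: circuit gives 1, formula gives 1.
Agrees on all 16 inputs.

Yes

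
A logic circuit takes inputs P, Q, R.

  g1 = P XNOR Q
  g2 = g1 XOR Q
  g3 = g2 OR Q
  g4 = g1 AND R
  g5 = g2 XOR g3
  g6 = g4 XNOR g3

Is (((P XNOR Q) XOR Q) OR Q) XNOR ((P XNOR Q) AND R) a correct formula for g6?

Yes

g1 = P XNOR Q
g2 = g1 XOR Q = (P XNOR Q) XOR Q
g3 = g2 OR Q = ((P XNOR Q) XOR Q) OR Q
g4 = g1 AND R = (P XNOR Q) AND R
g6 = g4 XNOR g3 = ((P XNOR Q) AND R) XNOR (((P XNOR Q) XOR Q) OR Q)
At P=0, Q=0, R=0: circuit gives 0, formula gives 0.
At P=0, Q=0, R=1: circuit gives 1, formula gives 1.
Agrees on all 8 inputs.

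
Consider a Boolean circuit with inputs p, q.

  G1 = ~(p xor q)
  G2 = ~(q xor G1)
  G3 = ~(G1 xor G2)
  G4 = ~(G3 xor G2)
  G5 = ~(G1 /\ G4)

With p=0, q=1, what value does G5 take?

G1 = ~(0 xor 1) = 0
G2 = ~(1 xor 0) = 0
G3 = ~(0 xor 0) = 1
G4 = ~(1 xor 0) = 0
G5 = ~(0 /\ 0) = 1

1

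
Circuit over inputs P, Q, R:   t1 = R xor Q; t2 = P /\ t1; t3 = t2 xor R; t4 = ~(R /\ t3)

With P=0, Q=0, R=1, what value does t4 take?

t1 = 1 xor 0 = 1
t2 = 0 /\ 1 = 0
t3 = 0 xor 1 = 1
t4 = ~(1 /\ 1) = 0

0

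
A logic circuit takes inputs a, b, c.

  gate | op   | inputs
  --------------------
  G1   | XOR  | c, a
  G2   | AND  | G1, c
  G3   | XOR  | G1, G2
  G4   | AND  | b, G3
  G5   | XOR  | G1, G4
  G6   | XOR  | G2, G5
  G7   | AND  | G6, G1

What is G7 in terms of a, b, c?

(((c XOR a) AND c) XOR ((c XOR a) XOR (b AND ((c XOR a) XOR ((c XOR a) AND c))))) AND (c XOR a)

G1 = c XOR a
G2 = G1 AND c = (c XOR a) AND c
G3 = G1 XOR G2 = (c XOR a) XOR ((c XOR a) AND c)
G4 = b AND G3 = b AND ((c XOR a) XOR ((c XOR a) AND c))
G5 = G1 XOR G4 = (c XOR a) XOR (b AND ((c XOR a) XOR ((c XOR a) AND c)))
G6 = G2 XOR G5 = ((c XOR a) AND c) XOR ((c XOR a) XOR (b AND ((c XOR a) XOR ((c XOR a) AND c))))
G7 = G6 AND G1 = (((c XOR a) AND c) XOR ((c XOR a) XOR (b AND ((c XOR a) XOR ((c XOR a) AND c))))) AND (c XOR a)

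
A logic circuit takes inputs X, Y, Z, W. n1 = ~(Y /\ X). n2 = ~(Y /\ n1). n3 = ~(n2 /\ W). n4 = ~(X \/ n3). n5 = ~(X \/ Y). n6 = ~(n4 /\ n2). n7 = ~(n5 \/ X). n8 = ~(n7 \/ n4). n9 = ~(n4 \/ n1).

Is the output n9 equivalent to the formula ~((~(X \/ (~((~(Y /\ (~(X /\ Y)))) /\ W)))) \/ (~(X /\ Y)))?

Yes

n1 = ~(Y /\ X)
n2 = ~(Y /\ n1) = ~(Y /\ (~(Y /\ X)))
n3 = ~(n2 /\ W) = ~((~(Y /\ (~(Y /\ X)))) /\ W)
n4 = ~(X \/ n3) = ~(X \/ (~((~(Y /\ (~(Y /\ X)))) /\ W)))
n9 = ~(n4 \/ n1) = ~((~(X \/ (~((~(Y /\ (~(Y /\ X)))) /\ W)))) \/ (~(Y /\ X)))
At X=0, Y=0, Z=0, W=0: circuit gives 0, formula gives 0.
At X=1, Y=1, Z=0, W=0: circuit gives 1, formula gives 1.
Agrees on all 16 inputs.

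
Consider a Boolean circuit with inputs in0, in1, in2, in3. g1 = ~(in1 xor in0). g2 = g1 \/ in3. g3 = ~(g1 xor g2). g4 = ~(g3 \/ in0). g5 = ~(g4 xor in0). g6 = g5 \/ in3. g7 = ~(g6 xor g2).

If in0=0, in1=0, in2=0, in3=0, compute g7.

g1 = ~(0 xor 0) = 1
g2 = 1 \/ 0 = 1
g3 = ~(1 xor 1) = 1
g4 = ~(1 \/ 0) = 0
g5 = ~(0 xor 0) = 1
g6 = 1 \/ 0 = 1
g7 = ~(1 xor 1) = 1

1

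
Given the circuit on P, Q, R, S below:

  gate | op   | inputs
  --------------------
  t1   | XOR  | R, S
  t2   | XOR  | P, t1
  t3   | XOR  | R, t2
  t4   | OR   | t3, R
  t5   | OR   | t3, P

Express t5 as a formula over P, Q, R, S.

t1 = R XOR S
t2 = P XOR t1 = P XOR (R XOR S)
t3 = R XOR t2 = R XOR (P XOR (R XOR S))
t5 = t3 OR P = (R XOR (P XOR (R XOR S))) OR P

(R XOR (P XOR (R XOR S))) OR P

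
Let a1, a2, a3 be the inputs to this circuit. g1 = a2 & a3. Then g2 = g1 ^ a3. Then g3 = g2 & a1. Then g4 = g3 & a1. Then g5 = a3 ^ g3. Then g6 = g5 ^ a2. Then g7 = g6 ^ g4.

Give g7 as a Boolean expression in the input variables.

((a3 ^ (((a2 & a3) ^ a3) & a1)) ^ a2) ^ ((((a2 & a3) ^ a3) & a1) & a1)

g1 = a2 & a3
g2 = g1 ^ a3 = (a2 & a3) ^ a3
g3 = g2 & a1 = ((a2 & a3) ^ a3) & a1
g4 = g3 & a1 = (((a2 & a3) ^ a3) & a1) & a1
g5 = a3 ^ g3 = a3 ^ (((a2 & a3) ^ a3) & a1)
g6 = g5 ^ a2 = (a3 ^ (((a2 & a3) ^ a3) & a1)) ^ a2
g7 = g6 ^ g4 = ((a3 ^ (((a2 & a3) ^ a3) & a1)) ^ a2) ^ ((((a2 & a3) ^ a3) & a1) & a1)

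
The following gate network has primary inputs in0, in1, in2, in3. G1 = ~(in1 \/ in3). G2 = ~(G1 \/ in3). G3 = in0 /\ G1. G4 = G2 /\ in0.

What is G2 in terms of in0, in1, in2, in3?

~((~(in1 \/ in3)) \/ in3)

G1 = ~(in1 \/ in3)
G2 = ~(G1 \/ in3) = ~((~(in1 \/ in3)) \/ in3)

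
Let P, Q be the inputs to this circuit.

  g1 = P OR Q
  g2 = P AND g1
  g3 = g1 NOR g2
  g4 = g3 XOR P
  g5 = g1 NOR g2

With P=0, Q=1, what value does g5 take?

g1 = 0 OR 1 = 1
g2 = 0 AND 1 = 0
g5 = 1 NOR 0 = 0

0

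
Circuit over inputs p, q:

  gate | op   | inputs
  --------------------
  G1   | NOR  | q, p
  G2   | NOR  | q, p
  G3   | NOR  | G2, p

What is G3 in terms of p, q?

G2 = q NOR p
G3 = G2 NOR p = (q NOR p) NOR p

(q NOR p) NOR p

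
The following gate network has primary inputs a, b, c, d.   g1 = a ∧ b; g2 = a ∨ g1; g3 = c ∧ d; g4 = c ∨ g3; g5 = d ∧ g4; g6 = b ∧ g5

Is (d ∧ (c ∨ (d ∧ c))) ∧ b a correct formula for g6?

Yes

g3 = c ∧ d
g4 = c ∨ g3 = c ∨ (c ∧ d)
g5 = d ∧ g4 = d ∧ (c ∨ (c ∧ d))
g6 = b ∧ g5 = b ∧ (d ∧ (c ∨ (c ∧ d)))
At a=0, b=0, c=0, d=0: circuit gives 0, formula gives 0.
At a=0, b=1, c=1, d=1: circuit gives 1, formula gives 1.
Agrees on all 16 inputs.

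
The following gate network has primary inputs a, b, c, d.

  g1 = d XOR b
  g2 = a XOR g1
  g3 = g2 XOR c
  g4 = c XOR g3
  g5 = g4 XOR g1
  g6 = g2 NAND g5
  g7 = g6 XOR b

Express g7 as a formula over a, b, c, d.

((a XOR (d XOR b)) NAND ((c XOR ((a XOR (d XOR b)) XOR c)) XOR (d XOR b))) XOR b

g1 = d XOR b
g2 = a XOR g1 = a XOR (d XOR b)
g3 = g2 XOR c = (a XOR (d XOR b)) XOR c
g4 = c XOR g3 = c XOR ((a XOR (d XOR b)) XOR c)
g5 = g4 XOR g1 = (c XOR ((a XOR (d XOR b)) XOR c)) XOR (d XOR b)
g6 = g2 NAND g5 = (a XOR (d XOR b)) NAND ((c XOR ((a XOR (d XOR b)) XOR c)) XOR (d XOR b))
g7 = g6 XOR b = ((a XOR (d XOR b)) NAND ((c XOR ((a XOR (d XOR b)) XOR c)) XOR (d XOR b))) XOR b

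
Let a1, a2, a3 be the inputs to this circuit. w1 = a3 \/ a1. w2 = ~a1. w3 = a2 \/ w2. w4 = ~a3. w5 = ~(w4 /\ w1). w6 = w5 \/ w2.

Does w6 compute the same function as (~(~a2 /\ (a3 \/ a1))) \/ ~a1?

No

w1 = a3 \/ a1
w2 = ~a1
w4 = ~a3
w5 = ~(w4 /\ w1) = ~(~a3 /\ (a3 \/ a1))
w6 = w5 \/ w2 = (~(~a3 /\ (a3 \/ a1))) \/ ~a1
At a1=1, a2=0, a3=1: circuit gives 1, formula gives 0.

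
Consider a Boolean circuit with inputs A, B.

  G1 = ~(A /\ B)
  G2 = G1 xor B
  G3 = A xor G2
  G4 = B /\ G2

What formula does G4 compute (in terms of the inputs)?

G1 = ~(A /\ B)
G2 = G1 xor B = (~(A /\ B)) xor B
G4 = B /\ G2 = B /\ ((~(A /\ B)) xor B)

B /\ ((~(A /\ B)) xor B)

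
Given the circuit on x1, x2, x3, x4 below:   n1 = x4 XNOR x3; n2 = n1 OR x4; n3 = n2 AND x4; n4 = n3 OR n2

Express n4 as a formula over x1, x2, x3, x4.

n1 = x4 XNOR x3
n2 = n1 OR x4 = (x4 XNOR x3) OR x4
n3 = n2 AND x4 = ((x4 XNOR x3) OR x4) AND x4
n4 = n3 OR n2 = (((x4 XNOR x3) OR x4) AND x4) OR ((x4 XNOR x3) OR x4)

(((x4 XNOR x3) OR x4) AND x4) OR ((x4 XNOR x3) OR x4)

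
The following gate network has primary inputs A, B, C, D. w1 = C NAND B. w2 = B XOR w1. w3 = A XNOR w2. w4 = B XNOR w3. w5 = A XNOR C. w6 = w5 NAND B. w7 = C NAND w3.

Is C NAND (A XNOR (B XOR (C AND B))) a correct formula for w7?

No

w1 = C NAND B
w2 = B XOR w1 = B XOR (C NAND B)
w3 = A XNOR w2 = A XNOR (B XOR (C NAND B))
w7 = C NAND w3 = C NAND (A XNOR (B XOR (C NAND B)))
At A=0, B=0, C=1, D=0: circuit gives 1, formula gives 0.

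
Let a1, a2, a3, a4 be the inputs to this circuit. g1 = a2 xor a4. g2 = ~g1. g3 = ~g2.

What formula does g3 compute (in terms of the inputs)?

~~(a2 xor a4)

g1 = a2 xor a4
g2 = ~g1 = ~(a2 xor a4)
g3 = ~g2 = ~~(a2 xor a4)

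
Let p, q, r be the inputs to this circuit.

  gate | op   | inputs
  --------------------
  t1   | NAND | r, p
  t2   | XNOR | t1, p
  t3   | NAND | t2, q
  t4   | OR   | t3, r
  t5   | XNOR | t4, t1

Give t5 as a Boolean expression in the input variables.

t1 = r NAND p
t2 = t1 XNOR p = (r NAND p) XNOR p
t3 = t2 NAND q = ((r NAND p) XNOR p) NAND q
t4 = t3 OR r = (((r NAND p) XNOR p) NAND q) OR r
t5 = t4 XNOR t1 = ((((r NAND p) XNOR p) NAND q) OR r) XNOR (r NAND p)

((((r NAND p) XNOR p) NAND q) OR r) XNOR (r NAND p)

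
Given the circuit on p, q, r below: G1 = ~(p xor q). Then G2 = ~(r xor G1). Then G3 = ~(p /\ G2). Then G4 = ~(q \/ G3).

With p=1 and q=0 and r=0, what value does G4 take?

1

G1 = ~(1 xor 0) = 0
G2 = ~(0 xor 0) = 1
G3 = ~(1 /\ 1) = 0
G4 = ~(0 \/ 0) = 1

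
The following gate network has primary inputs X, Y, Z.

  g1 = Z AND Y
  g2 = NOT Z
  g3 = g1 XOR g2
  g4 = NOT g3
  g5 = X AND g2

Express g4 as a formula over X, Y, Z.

NOT ((Z AND Y) XOR NOT Z)

g1 = Z AND Y
g2 = NOT Z
g3 = g1 XOR g2 = (Z AND Y) XOR NOT Z
g4 = NOT g3 = NOT ((Z AND Y) XOR NOT Z)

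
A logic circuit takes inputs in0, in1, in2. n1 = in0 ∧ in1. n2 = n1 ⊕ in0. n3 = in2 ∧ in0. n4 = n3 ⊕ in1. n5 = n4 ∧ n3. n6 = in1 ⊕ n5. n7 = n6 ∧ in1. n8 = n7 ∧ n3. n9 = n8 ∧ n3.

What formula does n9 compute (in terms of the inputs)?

n3 = in2 ∧ in0
n4 = n3 ⊕ in1 = (in2 ∧ in0) ⊕ in1
n5 = n4 ∧ n3 = ((in2 ∧ in0) ⊕ in1) ∧ (in2 ∧ in0)
n6 = in1 ⊕ n5 = in1 ⊕ (((in2 ∧ in0) ⊕ in1) ∧ (in2 ∧ in0))
n7 = n6 ∧ in1 = (in1 ⊕ (((in2 ∧ in0) ⊕ in1) ∧ (in2 ∧ in0))) ∧ in1
n8 = n7 ∧ n3 = ((in1 ⊕ (((in2 ∧ in0) ⊕ in1) ∧ (in2 ∧ in0))) ∧ in1) ∧ (in2 ∧ in0)
n9 = n8 ∧ n3 = (((in1 ⊕ (((in2 ∧ in0) ⊕ in1) ∧ (in2 ∧ in0))) ∧ in1) ∧ (in2 ∧ in0)) ∧ (in2 ∧ in0)

(((in1 ⊕ (((in2 ∧ in0) ⊕ in1) ∧ (in2 ∧ in0))) ∧ in1) ∧ (in2 ∧ in0)) ∧ (in2 ∧ in0)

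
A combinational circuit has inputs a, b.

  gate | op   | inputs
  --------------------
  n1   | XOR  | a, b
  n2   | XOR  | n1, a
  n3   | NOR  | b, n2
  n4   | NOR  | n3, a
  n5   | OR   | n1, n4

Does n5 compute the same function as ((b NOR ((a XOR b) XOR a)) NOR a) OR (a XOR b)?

Yes

n1 = a XOR b
n2 = n1 XOR a = (a XOR b) XOR a
n3 = b NOR n2 = b NOR ((a XOR b) XOR a)
n4 = n3 NOR a = (b NOR ((a XOR b) XOR a)) NOR a
n5 = n1 OR n4 = (a XOR b) OR ((b NOR ((a XOR b) XOR a)) NOR a)
At a=0, b=0: circuit gives 0, formula gives 0.
At a=0, b=1: circuit gives 1, formula gives 1.
Agrees on all 4 inputs.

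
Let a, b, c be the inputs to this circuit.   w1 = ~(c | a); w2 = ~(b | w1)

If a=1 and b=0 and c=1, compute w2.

w1 = ~(1 | 1) = 0
w2 = ~(0 | 0) = 1

1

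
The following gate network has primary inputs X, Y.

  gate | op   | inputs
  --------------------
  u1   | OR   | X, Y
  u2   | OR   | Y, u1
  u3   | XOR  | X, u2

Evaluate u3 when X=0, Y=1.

1

u1 = 0 OR 1 = 1
u2 = 1 OR 1 = 1
u3 = 0 XOR 1 = 1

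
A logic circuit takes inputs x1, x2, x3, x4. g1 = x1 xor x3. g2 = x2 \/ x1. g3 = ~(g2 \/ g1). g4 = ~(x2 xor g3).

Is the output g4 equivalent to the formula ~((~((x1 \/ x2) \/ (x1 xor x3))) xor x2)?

g1 = x1 xor x3
g2 = x2 \/ x1
g3 = ~(g2 \/ g1) = ~((x2 \/ x1) \/ (x1 xor x3))
g4 = ~(x2 xor g3) = ~(x2 xor (~((x2 \/ x1) \/ (x1 xor x3))))
At x1=0, x2=0, x3=0, x4=0: circuit gives 0, formula gives 0.
At x1=0, x2=0, x3=1, x4=0: circuit gives 1, formula gives 1.
Agrees on all 16 inputs.

Yes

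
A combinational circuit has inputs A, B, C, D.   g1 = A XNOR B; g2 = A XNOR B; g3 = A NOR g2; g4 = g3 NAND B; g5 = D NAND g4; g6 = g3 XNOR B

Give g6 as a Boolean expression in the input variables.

g2 = A XNOR B
g3 = A NOR g2 = A NOR (A XNOR B)
g6 = g3 XNOR B = (A NOR (A XNOR B)) XNOR B

(A NOR (A XNOR B)) XNOR B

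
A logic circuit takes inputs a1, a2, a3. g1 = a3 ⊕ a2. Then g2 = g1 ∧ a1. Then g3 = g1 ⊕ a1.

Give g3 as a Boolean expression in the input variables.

(a3 ⊕ a2) ⊕ a1

g1 = a3 ⊕ a2
g3 = g1 ⊕ a1 = (a3 ⊕ a2) ⊕ a1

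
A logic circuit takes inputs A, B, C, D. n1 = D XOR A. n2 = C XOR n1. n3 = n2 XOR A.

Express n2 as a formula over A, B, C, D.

n1 = D XOR A
n2 = C XOR n1 = C XOR (D XOR A)

C XOR (D XOR A)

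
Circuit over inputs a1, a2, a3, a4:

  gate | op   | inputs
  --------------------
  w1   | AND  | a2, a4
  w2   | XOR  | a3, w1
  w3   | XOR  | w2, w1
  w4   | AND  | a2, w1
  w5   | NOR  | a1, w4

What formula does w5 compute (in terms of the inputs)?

a1 NOR (a2 AND (a2 AND a4))

w1 = a2 AND a4
w4 = a2 AND w1 = a2 AND (a2 AND a4)
w5 = a1 NOR w4 = a1 NOR (a2 AND (a2 AND a4))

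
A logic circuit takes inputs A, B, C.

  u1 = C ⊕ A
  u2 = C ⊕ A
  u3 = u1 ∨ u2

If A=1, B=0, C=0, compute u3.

u1 = 0 ⊕ 1 = 1
u2 = 0 ⊕ 1 = 1
u3 = 1 ∨ 1 = 1

1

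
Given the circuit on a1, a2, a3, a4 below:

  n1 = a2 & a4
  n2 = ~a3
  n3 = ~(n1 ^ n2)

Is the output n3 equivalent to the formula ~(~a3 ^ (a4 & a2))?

n1 = a2 & a4
n2 = ~a3
n3 = ~(n1 ^ n2) = ~((a2 & a4) ^ ~a3)
At a1=0, a2=0, a3=0, a4=0: circuit gives 0, formula gives 0.
At a1=0, a2=0, a3=1, a4=0: circuit gives 1, formula gives 1.
Agrees on all 16 inputs.

Yes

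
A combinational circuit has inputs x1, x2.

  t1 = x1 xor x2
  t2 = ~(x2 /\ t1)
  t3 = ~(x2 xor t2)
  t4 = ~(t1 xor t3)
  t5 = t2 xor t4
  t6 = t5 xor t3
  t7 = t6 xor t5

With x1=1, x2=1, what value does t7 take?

t1 = 1 xor 1 = 0
t2 = ~(1 /\ 0) = 1
t3 = ~(1 xor 1) = 1
t4 = ~(0 xor 1) = 0
t5 = 1 xor 0 = 1
t6 = 1 xor 1 = 0
t7 = 0 xor 1 = 1

1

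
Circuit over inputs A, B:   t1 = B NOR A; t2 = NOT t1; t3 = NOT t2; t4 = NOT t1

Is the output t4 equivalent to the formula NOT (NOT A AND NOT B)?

Yes

t1 = B NOR A
t4 = NOT t1 = NOT (B NOR A)
At A=0, B=0: circuit gives 0, formula gives 0.
At A=0, B=1: circuit gives 1, formula gives 1.
Agrees on all 4 inputs.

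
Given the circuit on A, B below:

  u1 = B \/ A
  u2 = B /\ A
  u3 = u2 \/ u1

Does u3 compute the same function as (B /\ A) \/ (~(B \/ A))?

u1 = B \/ A
u2 = B /\ A
u3 = u2 \/ u1 = (B /\ A) \/ (B \/ A)
At A=0, B=0: circuit gives 0, formula gives 1.

No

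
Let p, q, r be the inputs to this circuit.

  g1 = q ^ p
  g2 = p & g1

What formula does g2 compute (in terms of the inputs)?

p & (q ^ p)

g1 = q ^ p
g2 = p & g1 = p & (q ^ p)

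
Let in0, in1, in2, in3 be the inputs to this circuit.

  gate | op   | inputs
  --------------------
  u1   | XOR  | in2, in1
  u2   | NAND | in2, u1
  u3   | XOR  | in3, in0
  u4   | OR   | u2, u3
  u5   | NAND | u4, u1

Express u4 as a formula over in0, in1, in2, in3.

u1 = in2 XOR in1
u2 = in2 NAND u1 = in2 NAND (in2 XOR in1)
u3 = in3 XOR in0
u4 = u2 OR u3 = (in2 NAND (in2 XOR in1)) OR (in3 XOR in0)

(in2 NAND (in2 XOR in1)) OR (in3 XOR in0)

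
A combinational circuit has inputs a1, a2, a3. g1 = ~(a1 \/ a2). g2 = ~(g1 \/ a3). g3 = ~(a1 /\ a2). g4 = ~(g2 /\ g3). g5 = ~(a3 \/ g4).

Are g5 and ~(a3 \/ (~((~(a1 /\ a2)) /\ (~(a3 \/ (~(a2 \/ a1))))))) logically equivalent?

Yes

g1 = ~(a1 \/ a2)
g2 = ~(g1 \/ a3) = ~((~(a1 \/ a2)) \/ a3)
g3 = ~(a1 /\ a2)
g4 = ~(g2 /\ g3) = ~((~((~(a1 \/ a2)) \/ a3)) /\ (~(a1 /\ a2)))
g5 = ~(a3 \/ g4) = ~(a3 \/ (~((~((~(a1 \/ a2)) \/ a3)) /\ (~(a1 /\ a2)))))
At a1=0, a2=0, a3=0: circuit gives 0, formula gives 0.
At a1=0, a2=1, a3=0: circuit gives 1, formula gives 1.
Agrees on all 8 inputs.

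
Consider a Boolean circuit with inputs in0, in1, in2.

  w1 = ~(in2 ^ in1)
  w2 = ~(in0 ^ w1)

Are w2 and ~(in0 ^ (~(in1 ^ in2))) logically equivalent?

w1 = ~(in2 ^ in1)
w2 = ~(in0 ^ w1) = ~(in0 ^ (~(in2 ^ in1)))
At in0=0, in1=0, in2=0: circuit gives 0, formula gives 0.
At in0=0, in1=0, in2=1: circuit gives 1, formula gives 1.
Agrees on all 8 inputs.

Yes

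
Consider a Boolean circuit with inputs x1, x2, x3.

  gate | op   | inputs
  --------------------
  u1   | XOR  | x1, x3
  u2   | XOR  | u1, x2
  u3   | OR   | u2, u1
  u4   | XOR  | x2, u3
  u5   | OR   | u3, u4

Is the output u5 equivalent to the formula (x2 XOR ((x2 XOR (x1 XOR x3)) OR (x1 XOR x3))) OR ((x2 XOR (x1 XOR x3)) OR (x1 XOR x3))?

Yes

u1 = x1 XOR x3
u2 = u1 XOR x2 = (x1 XOR x3) XOR x2
u3 = u2 OR u1 = ((x1 XOR x3) XOR x2) OR (x1 XOR x3)
u4 = x2 XOR u3 = x2 XOR (((x1 XOR x3) XOR x2) OR (x1 XOR x3))
u5 = u3 OR u4 = (((x1 XOR x3) XOR x2) OR (x1 XOR x3)) OR (x2 XOR (((x1 XOR x3) XOR x2) OR (x1 XOR x3)))
At x1=0, x2=0, x3=0: circuit gives 0, formula gives 0.
At x1=0, x2=0, x3=1: circuit gives 1, formula gives 1.
Agrees on all 8 inputs.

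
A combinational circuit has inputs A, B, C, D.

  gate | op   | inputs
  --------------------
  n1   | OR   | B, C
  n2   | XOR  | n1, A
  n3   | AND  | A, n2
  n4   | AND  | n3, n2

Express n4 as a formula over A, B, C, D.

n1 = B OR C
n2 = n1 XOR A = (B OR C) XOR A
n3 = A AND n2 = A AND ((B OR C) XOR A)
n4 = n3 AND n2 = (A AND ((B OR C) XOR A)) AND ((B OR C) XOR A)

(A AND ((B OR C) XOR A)) AND ((B OR C) XOR A)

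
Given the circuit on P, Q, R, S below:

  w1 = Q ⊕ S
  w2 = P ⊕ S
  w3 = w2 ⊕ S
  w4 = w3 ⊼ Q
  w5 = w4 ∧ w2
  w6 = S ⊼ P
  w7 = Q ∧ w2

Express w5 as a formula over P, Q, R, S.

(((P ⊕ S) ⊕ S) ⊼ Q) ∧ (P ⊕ S)

w2 = P ⊕ S
w3 = w2 ⊕ S = (P ⊕ S) ⊕ S
w4 = w3 ⊼ Q = ((P ⊕ S) ⊕ S) ⊼ Q
w5 = w4 ∧ w2 = (((P ⊕ S) ⊕ S) ⊼ Q) ∧ (P ⊕ S)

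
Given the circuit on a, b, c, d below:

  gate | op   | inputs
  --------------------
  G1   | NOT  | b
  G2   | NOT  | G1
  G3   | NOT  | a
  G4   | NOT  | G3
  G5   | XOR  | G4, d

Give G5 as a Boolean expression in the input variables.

G3 = NOT a
G4 = NOT G3 = NOT NOT a
G5 = G4 XOR d = NOT NOT a XOR d

NOT NOT a XOR d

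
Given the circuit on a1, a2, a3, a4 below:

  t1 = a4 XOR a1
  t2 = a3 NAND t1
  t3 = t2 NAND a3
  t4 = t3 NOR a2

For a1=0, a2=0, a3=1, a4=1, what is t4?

0

t1 = 1 XOR 0 = 1
t2 = 1 NAND 1 = 0
t3 = 0 NAND 1 = 1
t4 = 1 NOR 0 = 0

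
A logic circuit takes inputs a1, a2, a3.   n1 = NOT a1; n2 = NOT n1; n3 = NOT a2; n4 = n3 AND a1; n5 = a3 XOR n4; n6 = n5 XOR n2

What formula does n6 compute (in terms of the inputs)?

(a3 XOR (NOT a2 AND a1)) XOR NOT NOT a1

n1 = NOT a1
n2 = NOT n1 = NOT NOT a1
n3 = NOT a2
n4 = n3 AND a1 = NOT a2 AND a1
n5 = a3 XOR n4 = a3 XOR (NOT a2 AND a1)
n6 = n5 XOR n2 = (a3 XOR (NOT a2 AND a1)) XOR NOT NOT a1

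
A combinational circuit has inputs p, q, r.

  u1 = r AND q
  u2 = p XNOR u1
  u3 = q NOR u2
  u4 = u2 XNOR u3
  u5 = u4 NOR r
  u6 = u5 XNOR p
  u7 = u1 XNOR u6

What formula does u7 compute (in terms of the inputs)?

(r AND q) XNOR ((((p XNOR (r AND q)) XNOR (q NOR (p XNOR (r AND q)))) NOR r) XNOR p)

u1 = r AND q
u2 = p XNOR u1 = p XNOR (r AND q)
u3 = q NOR u2 = q NOR (p XNOR (r AND q))
u4 = u2 XNOR u3 = (p XNOR (r AND q)) XNOR (q NOR (p XNOR (r AND q)))
u5 = u4 NOR r = ((p XNOR (r AND q)) XNOR (q NOR (p XNOR (r AND q)))) NOR r
u6 = u5 XNOR p = (((p XNOR (r AND q)) XNOR (q NOR (p XNOR (r AND q)))) NOR r) XNOR p
u7 = u1 XNOR u6 = (r AND q) XNOR ((((p XNOR (r AND q)) XNOR (q NOR (p XNOR (r AND q)))) NOR r) XNOR p)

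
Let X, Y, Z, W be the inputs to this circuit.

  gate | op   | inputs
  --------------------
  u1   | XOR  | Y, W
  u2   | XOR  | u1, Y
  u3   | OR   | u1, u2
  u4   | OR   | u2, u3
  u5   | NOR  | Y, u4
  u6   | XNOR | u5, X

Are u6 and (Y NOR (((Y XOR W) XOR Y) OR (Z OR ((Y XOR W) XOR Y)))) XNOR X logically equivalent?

u1 = Y XOR W
u2 = u1 XOR Y = (Y XOR W) XOR Y
u3 = u1 OR u2 = (Y XOR W) OR ((Y XOR W) XOR Y)
u4 = u2 OR u3 = ((Y XOR W) XOR Y) OR ((Y XOR W) OR ((Y XOR W) XOR Y))
u5 = Y NOR u4 = Y NOR (((Y XOR W) XOR Y) OR ((Y XOR W) OR ((Y XOR W) XOR Y)))
u6 = u5 XNOR X = (Y NOR (((Y XOR W) XOR Y) OR ((Y XOR W) OR ((Y XOR W) XOR Y)))) XNOR X
At X=0, Y=0, Z=1, W=0: circuit gives 0, formula gives 1.

No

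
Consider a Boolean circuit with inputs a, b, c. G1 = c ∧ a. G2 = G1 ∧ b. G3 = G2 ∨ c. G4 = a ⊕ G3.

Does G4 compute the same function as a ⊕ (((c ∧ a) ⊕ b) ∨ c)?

G1 = c ∧ a
G2 = G1 ∧ b = (c ∧ a) ∧ b
G3 = G2 ∨ c = ((c ∧ a) ∧ b) ∨ c
G4 = a ⊕ G3 = a ⊕ (((c ∧ a) ∧ b) ∨ c)
At a=0, b=1, c=0: circuit gives 0, formula gives 1.

No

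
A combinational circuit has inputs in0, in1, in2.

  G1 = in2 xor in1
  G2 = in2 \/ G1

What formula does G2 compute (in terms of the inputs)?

in2 \/ (in2 xor in1)

G1 = in2 xor in1
G2 = in2 \/ G1 = in2 \/ (in2 xor in1)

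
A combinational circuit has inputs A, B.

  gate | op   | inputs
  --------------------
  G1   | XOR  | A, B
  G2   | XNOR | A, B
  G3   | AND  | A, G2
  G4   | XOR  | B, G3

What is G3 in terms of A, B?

A AND (A XNOR B)

G2 = A XNOR B
G3 = A AND G2 = A AND (A XNOR B)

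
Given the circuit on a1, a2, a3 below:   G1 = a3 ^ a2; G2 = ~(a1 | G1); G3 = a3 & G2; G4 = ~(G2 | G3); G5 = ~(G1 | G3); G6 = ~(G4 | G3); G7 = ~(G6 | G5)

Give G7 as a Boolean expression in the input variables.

G1 = a3 ^ a2
G2 = ~(a1 | G1) = ~(a1 | (a3 ^ a2))
G3 = a3 & G2 = a3 & (~(a1 | (a3 ^ a2)))
G4 = ~(G2 | G3) = ~((~(a1 | (a3 ^ a2))) | (a3 & (~(a1 | (a3 ^ a2)))))
G5 = ~(G1 | G3) = ~((a3 ^ a2) | (a3 & (~(a1 | (a3 ^ a2)))))
G6 = ~(G4 | G3) = ~((~((~(a1 | (a3 ^ a2))) | (a3 & (~(a1 | (a3 ^ a2)))))) | (a3 & (~(a1 | (a3 ^ a2)))))
G7 = ~(G6 | G5) = ~((~((~((~(a1 | (a3 ^ a2))) | (a3 & (~(a1 | (a3 ^ a2)))))) | (a3 & (~(a1 | (a3 ^ a2)))))) | (~((a3 ^ a2) | (a3 & (~(a1 | (a3 ^ a2)))))))

~((~((~((~(a1 | (a3 ^ a2))) | (a3 & (~(a1 | (a3 ^ a2)))))) | (a3 & (~(a1 | (a3 ^ a2)))))) | (~((a3 ^ a2) | (a3 & (~(a1 | (a3 ^ a2)))))))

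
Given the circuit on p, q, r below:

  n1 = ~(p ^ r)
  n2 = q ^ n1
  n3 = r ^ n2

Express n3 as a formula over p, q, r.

n1 = ~(p ^ r)
n2 = q ^ n1 = q ^ (~(p ^ r))
n3 = r ^ n2 = r ^ (q ^ (~(p ^ r)))

r ^ (q ^ (~(p ^ r)))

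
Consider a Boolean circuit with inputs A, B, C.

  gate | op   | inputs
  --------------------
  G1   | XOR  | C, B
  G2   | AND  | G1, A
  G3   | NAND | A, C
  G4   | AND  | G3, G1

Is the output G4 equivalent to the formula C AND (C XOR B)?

No

G1 = C XOR B
G3 = A NAND C
G4 = G3 AND G1 = (A NAND C) AND (C XOR B)
At A=0, B=1, C=0: circuit gives 1, formula gives 0.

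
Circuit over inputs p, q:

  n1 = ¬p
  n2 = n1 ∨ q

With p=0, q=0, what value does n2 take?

1

n1 = ¬0 = 1
n2 = 1 ∨ 0 = 1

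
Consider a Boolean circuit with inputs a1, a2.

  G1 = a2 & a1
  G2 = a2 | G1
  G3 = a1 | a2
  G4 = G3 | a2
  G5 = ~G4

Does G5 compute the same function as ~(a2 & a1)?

No

G3 = a1 | a2
G4 = G3 | a2 = (a1 | a2) | a2
G5 = ~G4 = ~((a1 | a2) | a2)
At a1=0, a2=1: circuit gives 0, formula gives 1.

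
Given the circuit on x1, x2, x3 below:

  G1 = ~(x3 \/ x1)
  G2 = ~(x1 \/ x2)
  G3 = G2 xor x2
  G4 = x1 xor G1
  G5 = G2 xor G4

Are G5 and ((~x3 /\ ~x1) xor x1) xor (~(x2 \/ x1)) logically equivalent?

G1 = ~(x3 \/ x1)
G2 = ~(x1 \/ x2)
G4 = x1 xor G1 = x1 xor (~(x3 \/ x1))
G5 = G2 xor G4 = (~(x1 \/ x2)) xor (x1 xor (~(x3 \/ x1)))
At x1=0, x2=0, x3=0: circuit gives 0, formula gives 0.
At x1=0, x2=0, x3=1: circuit gives 1, formula gives 1.
Agrees on all 8 inputs.

Yes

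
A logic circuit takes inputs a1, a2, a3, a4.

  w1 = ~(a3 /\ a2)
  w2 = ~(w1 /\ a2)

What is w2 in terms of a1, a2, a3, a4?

~((~(a3 /\ a2)) /\ a2)

w1 = ~(a3 /\ a2)
w2 = ~(w1 /\ a2) = ~((~(a3 /\ a2)) /\ a2)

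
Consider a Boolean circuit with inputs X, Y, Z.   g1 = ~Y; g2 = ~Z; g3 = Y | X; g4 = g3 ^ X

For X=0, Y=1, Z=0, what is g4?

g3 = 1 | 0 = 1
g4 = 1 ^ 0 = 1

1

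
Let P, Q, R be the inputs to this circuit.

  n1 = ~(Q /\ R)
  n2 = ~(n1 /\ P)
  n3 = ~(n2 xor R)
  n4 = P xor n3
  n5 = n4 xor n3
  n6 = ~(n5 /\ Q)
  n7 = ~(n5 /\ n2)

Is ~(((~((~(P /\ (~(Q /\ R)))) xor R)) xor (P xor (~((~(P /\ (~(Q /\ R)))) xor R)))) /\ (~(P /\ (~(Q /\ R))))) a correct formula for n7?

Yes

n1 = ~(Q /\ R)
n2 = ~(n1 /\ P) = ~((~(Q /\ R)) /\ P)
n3 = ~(n2 xor R) = ~((~((~(Q /\ R)) /\ P)) xor R)
n4 = P xor n3 = P xor (~((~((~(Q /\ R)) /\ P)) xor R))
n5 = n4 xor n3 = (P xor (~((~((~(Q /\ R)) /\ P)) xor R))) xor (~((~((~(Q /\ R)) /\ P)) xor R))
n7 = ~(n5 /\ n2) = ~(((P xor (~((~((~(Q /\ R)) /\ P)) xor R))) xor (~((~((~(Q /\ R)) /\ P)) xor R))) /\ (~((~(Q /\ R)) /\ P)))
At P=1, Q=1, R=1: circuit gives 0, formula gives 0.
At P=0, Q=0, R=0: circuit gives 1, formula gives 1.
Agrees on all 8 inputs.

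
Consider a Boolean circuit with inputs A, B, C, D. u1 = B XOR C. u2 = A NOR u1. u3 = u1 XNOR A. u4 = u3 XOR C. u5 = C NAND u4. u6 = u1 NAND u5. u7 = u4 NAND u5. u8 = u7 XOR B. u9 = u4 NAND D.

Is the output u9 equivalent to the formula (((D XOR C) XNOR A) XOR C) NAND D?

No

u1 = B XOR C
u3 = u1 XNOR A = (B XOR C) XNOR A
u4 = u3 XOR C = ((B XOR C) XNOR A) XOR C
u9 = u4 NAND D = (((B XOR C) XNOR A) XOR C) NAND D
At A=0, B=0, C=0, D=1: circuit gives 0, formula gives 1.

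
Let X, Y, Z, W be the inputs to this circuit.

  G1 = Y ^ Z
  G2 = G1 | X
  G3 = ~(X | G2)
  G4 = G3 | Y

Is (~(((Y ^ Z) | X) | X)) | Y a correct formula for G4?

Yes

G1 = Y ^ Z
G2 = G1 | X = (Y ^ Z) | X
G3 = ~(X | G2) = ~(X | ((Y ^ Z) | X))
G4 = G3 | Y = (~(X | ((Y ^ Z) | X))) | Y
At X=0, Y=0, Z=1, W=0: circuit gives 0, formula gives 0.
At X=0, Y=0, Z=0, W=0: circuit gives 1, formula gives 1.
Agrees on all 16 inputs.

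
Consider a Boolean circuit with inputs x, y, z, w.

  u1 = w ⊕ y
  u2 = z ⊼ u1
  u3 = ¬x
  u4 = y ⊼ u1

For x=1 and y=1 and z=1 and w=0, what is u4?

0

u1 = 0 ⊕ 1 = 1
u4 = 1 ⊼ 1 = 0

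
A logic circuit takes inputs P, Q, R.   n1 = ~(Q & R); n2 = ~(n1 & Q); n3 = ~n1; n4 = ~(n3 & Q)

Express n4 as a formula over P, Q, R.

n1 = ~(Q & R)
n3 = ~n1 = ~(~(Q & R))
n4 = ~(n3 & Q) = ~(~(~(Q & R)) & Q)

~(~(~(Q & R)) & Q)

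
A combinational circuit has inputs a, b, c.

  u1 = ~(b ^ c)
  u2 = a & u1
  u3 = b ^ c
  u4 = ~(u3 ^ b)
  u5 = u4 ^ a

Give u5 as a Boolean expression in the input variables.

u3 = b ^ c
u4 = ~(u3 ^ b) = ~((b ^ c) ^ b)
u5 = u4 ^ a = (~((b ^ c) ^ b)) ^ a

(~((b ^ c) ^ b)) ^ a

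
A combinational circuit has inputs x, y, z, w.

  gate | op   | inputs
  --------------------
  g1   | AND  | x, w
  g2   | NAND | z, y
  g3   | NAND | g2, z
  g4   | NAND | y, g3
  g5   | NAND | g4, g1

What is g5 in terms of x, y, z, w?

(y NAND ((z NAND y) NAND z)) NAND (x AND w)

g1 = x AND w
g2 = z NAND y
g3 = g2 NAND z = (z NAND y) NAND z
g4 = y NAND g3 = y NAND ((z NAND y) NAND z)
g5 = g4 NAND g1 = (y NAND ((z NAND y) NAND z)) NAND (x AND w)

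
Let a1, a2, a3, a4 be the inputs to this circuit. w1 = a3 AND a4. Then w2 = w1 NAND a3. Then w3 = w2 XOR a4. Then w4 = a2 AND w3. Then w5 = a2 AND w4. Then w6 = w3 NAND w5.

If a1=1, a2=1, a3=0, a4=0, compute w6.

0

w1 = 0 AND 0 = 0
w2 = 0 NAND 0 = 1
w3 = 1 XOR 0 = 1
w4 = 1 AND 1 = 1
w5 = 1 AND 1 = 1
w6 = 1 NAND 1 = 0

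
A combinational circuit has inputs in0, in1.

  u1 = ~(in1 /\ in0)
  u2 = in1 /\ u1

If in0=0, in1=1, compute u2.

u1 = ~(1 /\ 0) = 1
u2 = 1 /\ 1 = 1

1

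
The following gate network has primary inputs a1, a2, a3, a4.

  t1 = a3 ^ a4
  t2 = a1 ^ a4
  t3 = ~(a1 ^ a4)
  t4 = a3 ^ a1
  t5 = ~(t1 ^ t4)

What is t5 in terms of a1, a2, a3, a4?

t1 = a3 ^ a4
t4 = a3 ^ a1
t5 = ~(t1 ^ t4) = ~((a3 ^ a4) ^ (a3 ^ a1))

~((a3 ^ a4) ^ (a3 ^ a1))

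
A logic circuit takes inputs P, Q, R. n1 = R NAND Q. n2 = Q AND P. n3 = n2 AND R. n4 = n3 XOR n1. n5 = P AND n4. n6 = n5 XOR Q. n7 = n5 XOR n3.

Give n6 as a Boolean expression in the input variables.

n1 = R NAND Q
n2 = Q AND P
n3 = n2 AND R = (Q AND P) AND R
n4 = n3 XOR n1 = ((Q AND P) AND R) XOR (R NAND Q)
n5 = P AND n4 = P AND (((Q AND P) AND R) XOR (R NAND Q))
n6 = n5 XOR Q = (P AND (((Q AND P) AND R) XOR (R NAND Q))) XOR Q

(P AND (((Q AND P) AND R) XOR (R NAND Q))) XOR Q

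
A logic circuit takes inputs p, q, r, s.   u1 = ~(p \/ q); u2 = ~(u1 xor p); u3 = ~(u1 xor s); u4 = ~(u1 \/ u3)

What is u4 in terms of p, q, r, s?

~((~(p \/ q)) \/ (~((~(p \/ q)) xor s)))

u1 = ~(p \/ q)
u3 = ~(u1 xor s) = ~((~(p \/ q)) xor s)
u4 = ~(u1 \/ u3) = ~((~(p \/ q)) \/ (~((~(p \/ q)) xor s)))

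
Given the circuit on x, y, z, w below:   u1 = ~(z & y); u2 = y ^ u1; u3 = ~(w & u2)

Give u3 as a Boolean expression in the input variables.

u1 = ~(z & y)
u2 = y ^ u1 = y ^ (~(z & y))
u3 = ~(w & u2) = ~(w & (y ^ (~(z & y))))

~(w & (y ^ (~(z & y))))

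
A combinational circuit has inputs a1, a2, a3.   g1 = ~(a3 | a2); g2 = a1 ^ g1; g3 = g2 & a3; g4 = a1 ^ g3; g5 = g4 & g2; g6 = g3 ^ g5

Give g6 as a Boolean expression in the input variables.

g1 = ~(a3 | a2)
g2 = a1 ^ g1 = a1 ^ (~(a3 | a2))
g3 = g2 & a3 = (a1 ^ (~(a3 | a2))) & a3
g4 = a1 ^ g3 = a1 ^ ((a1 ^ (~(a3 | a2))) & a3)
g5 = g4 & g2 = (a1 ^ ((a1 ^ (~(a3 | a2))) & a3)) & (a1 ^ (~(a3 | a2)))
g6 = g3 ^ g5 = ((a1 ^ (~(a3 | a2))) & a3) ^ ((a1 ^ ((a1 ^ (~(a3 | a2))) & a3)) & (a1 ^ (~(a3 | a2))))

((a1 ^ (~(a3 | a2))) & a3) ^ ((a1 ^ ((a1 ^ (~(a3 | a2))) & a3)) & (a1 ^ (~(a3 | a2))))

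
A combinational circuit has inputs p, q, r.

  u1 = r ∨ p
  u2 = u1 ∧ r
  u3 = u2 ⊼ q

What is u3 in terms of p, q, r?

u1 = r ∨ p
u2 = u1 ∧ r = (r ∨ p) ∧ r
u3 = u2 ⊼ q = ((r ∨ p) ∧ r) ⊼ q

((r ∨ p) ∧ r) ⊼ q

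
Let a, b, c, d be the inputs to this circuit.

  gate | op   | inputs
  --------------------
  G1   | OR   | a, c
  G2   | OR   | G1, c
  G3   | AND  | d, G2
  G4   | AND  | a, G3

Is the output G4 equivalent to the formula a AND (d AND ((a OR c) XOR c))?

No

G1 = a OR c
G2 = G1 OR c = (a OR c) OR c
G3 = d AND G2 = d AND ((a OR c) OR c)
G4 = a AND G3 = a AND (d AND ((a OR c) OR c))
At a=1, b=0, c=1, d=1: circuit gives 1, formula gives 0.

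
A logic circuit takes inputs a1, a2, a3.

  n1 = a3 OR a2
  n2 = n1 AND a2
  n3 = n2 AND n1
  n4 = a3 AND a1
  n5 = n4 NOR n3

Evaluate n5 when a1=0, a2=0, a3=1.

n1 = 1 OR 0 = 1
n2 = 1 AND 0 = 0
n3 = 0 AND 1 = 0
n4 = 1 AND 0 = 0
n5 = 0 NOR 0 = 1

1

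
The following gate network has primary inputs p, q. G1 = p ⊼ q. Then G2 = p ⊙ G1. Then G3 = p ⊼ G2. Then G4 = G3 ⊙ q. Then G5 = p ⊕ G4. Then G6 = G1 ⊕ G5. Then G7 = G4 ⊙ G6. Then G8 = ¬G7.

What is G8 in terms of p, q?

G1 = p ⊼ q
G2 = p ⊙ G1 = p ⊙ (p ⊼ q)
G3 = p ⊼ G2 = p ⊼ (p ⊙ (p ⊼ q))
G4 = G3 ⊙ q = (p ⊼ (p ⊙ (p ⊼ q))) ⊙ q
G5 = p ⊕ G4 = p ⊕ ((p ⊼ (p ⊙ (p ⊼ q))) ⊙ q)
G6 = G1 ⊕ G5 = (p ⊼ q) ⊕ (p ⊕ ((p ⊼ (p ⊙ (p ⊼ q))) ⊙ q))
G7 = G4 ⊙ G6 = ((p ⊼ (p ⊙ (p ⊼ q))) ⊙ q) ⊙ ((p ⊼ q) ⊕ (p ⊕ ((p ⊼ (p ⊙ (p ⊼ q))) ⊙ q)))
G8 = ¬G7 = ¬(((p ⊼ (p ⊙ (p ⊼ q))) ⊙ q) ⊙ ((p ⊼ q) ⊕ (p ⊕ ((p ⊼ (p ⊙ (p ⊼ q))) ⊙ q))))

¬(((p ⊼ (p ⊙ (p ⊼ q))) ⊙ q) ⊙ ((p ⊼ q) ⊕ (p ⊕ ((p ⊼ (p ⊙ (p ⊼ q))) ⊙ q))))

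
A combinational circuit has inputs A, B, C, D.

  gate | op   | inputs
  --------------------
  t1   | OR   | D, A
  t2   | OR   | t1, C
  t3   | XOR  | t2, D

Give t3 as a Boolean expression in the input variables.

t1 = D OR A
t2 = t1 OR C = (D OR A) OR C
t3 = t2 XOR D = ((D OR A) OR C) XOR D

((D OR A) OR C) XOR D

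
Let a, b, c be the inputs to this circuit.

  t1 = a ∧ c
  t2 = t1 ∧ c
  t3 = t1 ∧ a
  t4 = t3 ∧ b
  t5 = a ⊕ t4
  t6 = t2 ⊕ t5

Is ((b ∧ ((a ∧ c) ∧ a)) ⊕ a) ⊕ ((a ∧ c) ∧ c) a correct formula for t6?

t1 = a ∧ c
t2 = t1 ∧ c = (a ∧ c) ∧ c
t3 = t1 ∧ a = (a ∧ c) ∧ a
t4 = t3 ∧ b = ((a ∧ c) ∧ a) ∧ b
t5 = a ⊕ t4 = a ⊕ (((a ∧ c) ∧ a) ∧ b)
t6 = t2 ⊕ t5 = ((a ∧ c) ∧ c) ⊕ (a ⊕ (((a ∧ c) ∧ a) ∧ b))
At a=0, b=0, c=0: circuit gives 0, formula gives 0.
At a=1, b=0, c=0: circuit gives 1, formula gives 1.
Agrees on all 8 inputs.

Yes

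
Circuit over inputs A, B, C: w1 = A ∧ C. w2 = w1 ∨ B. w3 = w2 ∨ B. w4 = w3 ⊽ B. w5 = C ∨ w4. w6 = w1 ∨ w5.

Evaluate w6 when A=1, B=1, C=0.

0

w1 = 1 ∧ 0 = 0
w2 = 0 ∨ 1 = 1
w3 = 1 ∨ 1 = 1
w4 = 1 ⊽ 1 = 0
w5 = 0 ∨ 0 = 0
w6 = 0 ∨ 0 = 0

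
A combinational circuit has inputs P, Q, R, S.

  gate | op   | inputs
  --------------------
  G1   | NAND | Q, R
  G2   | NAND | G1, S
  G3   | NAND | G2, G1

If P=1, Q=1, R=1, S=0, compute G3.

G1 = 1 NAND 1 = 0
G2 = 0 NAND 0 = 1
G3 = 1 NAND 0 = 1

1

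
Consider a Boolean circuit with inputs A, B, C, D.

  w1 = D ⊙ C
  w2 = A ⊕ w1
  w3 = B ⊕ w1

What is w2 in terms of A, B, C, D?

w1 = D ⊙ C
w2 = A ⊕ w1 = A ⊕ (D ⊙ C)

A ⊕ (D ⊙ C)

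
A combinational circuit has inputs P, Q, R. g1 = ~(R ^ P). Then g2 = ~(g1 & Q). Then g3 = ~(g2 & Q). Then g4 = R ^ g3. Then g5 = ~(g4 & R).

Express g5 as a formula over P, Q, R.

~((R ^ (~((~((~(R ^ P)) & Q)) & Q))) & R)

g1 = ~(R ^ P)
g2 = ~(g1 & Q) = ~((~(R ^ P)) & Q)
g3 = ~(g2 & Q) = ~((~((~(R ^ P)) & Q)) & Q)
g4 = R ^ g3 = R ^ (~((~((~(R ^ P)) & Q)) & Q))
g5 = ~(g4 & R) = ~((R ^ (~((~((~(R ^ P)) & Q)) & Q))) & R)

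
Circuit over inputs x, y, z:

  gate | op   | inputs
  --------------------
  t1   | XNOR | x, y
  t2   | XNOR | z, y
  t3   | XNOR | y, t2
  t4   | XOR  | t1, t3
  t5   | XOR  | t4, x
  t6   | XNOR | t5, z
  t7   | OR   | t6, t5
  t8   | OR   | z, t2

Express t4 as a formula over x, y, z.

(x XNOR y) XOR (y XNOR (z XNOR y))

t1 = x XNOR y
t2 = z XNOR y
t3 = y XNOR t2 = y XNOR (z XNOR y)
t4 = t1 XOR t3 = (x XNOR y) XOR (y XNOR (z XNOR y))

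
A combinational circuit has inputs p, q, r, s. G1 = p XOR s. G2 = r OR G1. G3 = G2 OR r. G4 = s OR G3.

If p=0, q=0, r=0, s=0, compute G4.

0

G1 = 0 XOR 0 = 0
G2 = 0 OR 0 = 0
G3 = 0 OR 0 = 0
G4 = 0 OR 0 = 0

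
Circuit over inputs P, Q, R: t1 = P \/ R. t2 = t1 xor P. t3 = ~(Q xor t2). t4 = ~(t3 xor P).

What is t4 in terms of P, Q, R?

t1 = P \/ R
t2 = t1 xor P = (P \/ R) xor P
t3 = ~(Q xor t2) = ~(Q xor ((P \/ R) xor P))
t4 = ~(t3 xor P) = ~((~(Q xor ((P \/ R) xor P))) xor P)

~((~(Q xor ((P \/ R) xor P))) xor P)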